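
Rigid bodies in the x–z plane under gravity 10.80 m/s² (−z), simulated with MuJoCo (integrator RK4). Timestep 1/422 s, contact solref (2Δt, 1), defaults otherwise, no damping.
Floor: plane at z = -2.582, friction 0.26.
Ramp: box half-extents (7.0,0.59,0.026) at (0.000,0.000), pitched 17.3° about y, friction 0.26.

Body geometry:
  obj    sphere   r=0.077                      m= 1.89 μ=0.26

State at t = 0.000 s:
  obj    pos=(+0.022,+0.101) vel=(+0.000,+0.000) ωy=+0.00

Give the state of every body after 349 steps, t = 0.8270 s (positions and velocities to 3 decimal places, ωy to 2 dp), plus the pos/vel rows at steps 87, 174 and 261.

State at t = 0.8270 s:
  obj    pos=(+0.771,-0.132) vel=(+1.811,-0.564) ωy=+24.64

Key-timestep trajectory:
   step    t(s)  obj.x    obj.z    obj.vx   obj.vz 
     87  0.2062   +0.069  +0.087  +0.452  -0.141
    174  0.4123   +0.208  +0.043  +0.903  -0.281
    261  0.6185   +0.441  -0.029  +1.355  -0.422


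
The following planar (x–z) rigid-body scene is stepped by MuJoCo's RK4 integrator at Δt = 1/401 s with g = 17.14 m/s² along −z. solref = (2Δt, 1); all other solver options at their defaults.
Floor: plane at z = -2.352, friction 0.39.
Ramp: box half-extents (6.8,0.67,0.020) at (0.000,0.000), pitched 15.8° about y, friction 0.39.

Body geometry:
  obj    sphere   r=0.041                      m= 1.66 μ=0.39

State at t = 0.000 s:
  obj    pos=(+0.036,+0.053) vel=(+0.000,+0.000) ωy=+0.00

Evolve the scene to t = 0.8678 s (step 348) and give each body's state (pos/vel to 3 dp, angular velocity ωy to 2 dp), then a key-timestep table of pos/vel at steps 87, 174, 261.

State at t = 0.8678 s:
  obj    pos=(+1.244,-0.289) vel=(+2.784,-0.788) ωy=+70.55

Key-timestep trajectory:
   step    t(s)  obj.x    obj.z    obj.vx   obj.vz 
     87  0.2170   +0.112  +0.032  +0.696  -0.197
    174  0.4339   +0.338  -0.032  +1.392  -0.394
    261  0.6509   +0.716  -0.139  +2.088  -0.591


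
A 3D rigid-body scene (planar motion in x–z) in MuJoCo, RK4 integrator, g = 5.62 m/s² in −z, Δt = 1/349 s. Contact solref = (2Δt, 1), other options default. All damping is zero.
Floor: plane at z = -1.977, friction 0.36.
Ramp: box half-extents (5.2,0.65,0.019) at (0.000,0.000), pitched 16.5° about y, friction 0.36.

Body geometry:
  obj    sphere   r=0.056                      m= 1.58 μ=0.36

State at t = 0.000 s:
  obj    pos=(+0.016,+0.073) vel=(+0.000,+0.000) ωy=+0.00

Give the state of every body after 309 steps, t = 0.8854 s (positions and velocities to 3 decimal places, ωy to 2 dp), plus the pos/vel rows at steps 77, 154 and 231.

State at t = 0.8854 s:
  obj    pos=(+0.445,-0.053) vel=(+0.968,-0.287) ωy=+18.02

Key-timestep trajectory:
   step    t(s)  obj.x    obj.z    obj.vx   obj.vz 
     77  0.2206   +0.043  +0.066  +0.241  -0.071
    154  0.4413   +0.123  +0.042  +0.482  -0.143
    231  0.6619   +0.256  +0.003  +0.724  -0.214


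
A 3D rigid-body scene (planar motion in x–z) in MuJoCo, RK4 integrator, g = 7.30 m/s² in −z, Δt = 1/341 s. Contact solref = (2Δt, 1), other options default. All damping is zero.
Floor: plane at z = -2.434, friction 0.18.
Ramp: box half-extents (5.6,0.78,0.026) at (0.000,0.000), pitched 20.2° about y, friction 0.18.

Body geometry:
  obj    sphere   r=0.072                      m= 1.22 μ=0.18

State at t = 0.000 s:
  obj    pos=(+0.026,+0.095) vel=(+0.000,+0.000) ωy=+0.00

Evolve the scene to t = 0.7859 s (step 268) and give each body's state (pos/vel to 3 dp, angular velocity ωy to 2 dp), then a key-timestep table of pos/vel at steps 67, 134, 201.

State at t = 0.7859 s:
  obj    pos=(+0.548,-0.097) vel=(+1.328,-0.489) ωy=+19.65

Key-timestep trajectory:
   step    t(s)  obj.x    obj.z    obj.vx   obj.vz 
     67  0.1965   +0.059  +0.083  +0.332  -0.122
    134  0.3930   +0.156  +0.047  +0.664  -0.244
    201  0.5894   +0.320  -0.013  +0.996  -0.366


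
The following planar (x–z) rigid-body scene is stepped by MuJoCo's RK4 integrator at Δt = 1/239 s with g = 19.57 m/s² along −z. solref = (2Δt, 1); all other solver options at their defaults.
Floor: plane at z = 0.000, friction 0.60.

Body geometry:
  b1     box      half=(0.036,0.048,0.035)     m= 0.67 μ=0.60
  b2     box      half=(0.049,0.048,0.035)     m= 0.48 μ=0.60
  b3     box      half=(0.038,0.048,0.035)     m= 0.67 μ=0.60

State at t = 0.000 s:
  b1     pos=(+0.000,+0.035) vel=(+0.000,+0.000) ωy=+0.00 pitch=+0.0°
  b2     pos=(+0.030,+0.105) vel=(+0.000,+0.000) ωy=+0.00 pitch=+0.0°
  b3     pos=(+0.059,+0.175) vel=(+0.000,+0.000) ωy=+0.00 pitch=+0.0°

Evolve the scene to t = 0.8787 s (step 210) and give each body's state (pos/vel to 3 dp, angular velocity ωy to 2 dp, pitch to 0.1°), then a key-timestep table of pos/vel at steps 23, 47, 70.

State at t = 0.8787 s:
  b1     pos=(+0.000,+0.035) vel=(+0.000,+0.000) ωy=+0.00 pitch=+0.0°
  b2     pos=(+0.079,+0.049) vel=(+0.000,+0.000) ωy=+0.00 pitch=+90.0°
  b3     pos=(+0.179,+0.038) vel=(+0.000,+0.000) ωy=+0.00 pitch=+90.0°

Key-timestep trajectory:
   step    t(s)  b1.x    b1.z    b1.vx   b1.vz   b2.x    b2.z    b2.vx   b2.vz   b3.x    b3.z    b3.vx   b3.vz 
     23  0.0962   +0.000  +0.035  -0.001  +0.000   +0.035  +0.105  +0.112  +0.005   +0.073  +0.171  +0.325  -0.114
     47  0.1967   +0.000  +0.035  +0.000  +0.000   +0.058  +0.098  +0.367  -0.297   +0.130  +0.123  +0.730  -1.145
     70  0.2929   +0.000  +0.035  +0.000  +0.000   +0.079  +0.049  -0.036  +0.040   +0.182  +0.041  +0.062  +0.057


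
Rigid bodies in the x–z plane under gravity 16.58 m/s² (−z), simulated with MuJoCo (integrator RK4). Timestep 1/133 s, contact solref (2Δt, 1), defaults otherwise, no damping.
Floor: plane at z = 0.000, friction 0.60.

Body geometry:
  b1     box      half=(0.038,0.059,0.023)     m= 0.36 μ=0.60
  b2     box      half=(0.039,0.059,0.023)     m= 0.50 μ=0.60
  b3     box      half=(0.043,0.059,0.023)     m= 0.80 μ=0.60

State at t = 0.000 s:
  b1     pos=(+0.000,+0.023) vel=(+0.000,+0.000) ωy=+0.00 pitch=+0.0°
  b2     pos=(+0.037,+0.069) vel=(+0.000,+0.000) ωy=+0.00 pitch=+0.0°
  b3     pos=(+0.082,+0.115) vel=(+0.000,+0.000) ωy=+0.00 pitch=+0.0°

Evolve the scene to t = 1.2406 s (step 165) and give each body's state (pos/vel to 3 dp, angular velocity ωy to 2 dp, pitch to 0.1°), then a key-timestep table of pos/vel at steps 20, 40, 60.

State at t = 1.2406 s:
  b1     pos=(+0.000,+0.023) vel=(+0.000,+0.000) ωy=+0.00 pitch=+0.0°
  b2     pos=(+0.069,+0.039) vel=(+0.000,+0.000) ωy=+0.00 pitch=+90.0°
  b3     pos=(+0.158,+0.043) vel=(+0.000,+0.000) ωy=+0.00 pitch=+90.0°

Key-timestep trajectory:
   step    t(s)  b1.x    b1.z    b1.vx   b1.vz   b2.x    b2.z    b2.vx   b2.vz   b3.x    b3.z    b3.vx   b3.vz 
     20  0.1504   +0.000  +0.023  +0.000  +0.001   +0.061  +0.051  +0.295  -0.639   +0.132  +0.040  +0.293  +0.057
     40  0.3008   +0.000  +0.023  +0.000  +0.000   +0.074  +0.041  -0.199  -0.083   +0.167  +0.046  +0.008  +0.015
     60  0.4511   +0.000  +0.023  +0.000  +0.000   +0.069  +0.039  +0.000  +0.010   +0.157  +0.044  +0.157  -0.069


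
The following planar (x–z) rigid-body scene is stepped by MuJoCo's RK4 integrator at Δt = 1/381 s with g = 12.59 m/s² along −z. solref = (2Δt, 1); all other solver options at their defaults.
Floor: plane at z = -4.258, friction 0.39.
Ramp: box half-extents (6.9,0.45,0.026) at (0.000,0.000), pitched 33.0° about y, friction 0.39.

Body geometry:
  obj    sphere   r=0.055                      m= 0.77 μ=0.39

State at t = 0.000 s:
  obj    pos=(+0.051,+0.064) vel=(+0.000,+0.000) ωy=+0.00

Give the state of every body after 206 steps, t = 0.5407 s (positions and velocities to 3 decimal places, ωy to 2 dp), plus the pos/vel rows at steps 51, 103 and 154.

State at t = 0.5407 s:
  obj    pos=(+0.651,-0.326) vel=(+2.221,-1.442) ωy=+48.14

Key-timestep trajectory:
   step    t(s)  obj.x    obj.z    obj.vx   obj.vz 
     51  0.1339   +0.088  +0.040  +0.550  -0.357
    103  0.2703   +0.201  -0.034  +1.111  -0.721
    154  0.4042   +0.386  -0.154  +1.660  -1.078


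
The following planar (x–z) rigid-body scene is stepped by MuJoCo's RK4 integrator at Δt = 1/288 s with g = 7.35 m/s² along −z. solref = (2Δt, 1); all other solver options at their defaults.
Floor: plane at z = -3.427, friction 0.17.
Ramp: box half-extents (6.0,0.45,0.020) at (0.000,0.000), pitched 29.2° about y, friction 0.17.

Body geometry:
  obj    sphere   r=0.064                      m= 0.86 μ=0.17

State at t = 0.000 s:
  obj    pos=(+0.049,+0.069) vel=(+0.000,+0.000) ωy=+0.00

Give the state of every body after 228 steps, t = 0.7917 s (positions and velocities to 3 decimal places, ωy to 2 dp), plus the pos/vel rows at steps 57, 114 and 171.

State at t = 0.7917 s:
  obj    pos=(+0.750,-0.323) vel=(+1.770,-0.989) ωy=+31.67

Key-timestep trajectory:
   step    t(s)  obj.x    obj.z    obj.vx   obj.vz 
     57  0.1979   +0.093  +0.044  +0.443  -0.247
    114  0.3958   +0.224  -0.029  +0.885  -0.495
    171  0.5938   +0.443  -0.151  +1.328  -0.742


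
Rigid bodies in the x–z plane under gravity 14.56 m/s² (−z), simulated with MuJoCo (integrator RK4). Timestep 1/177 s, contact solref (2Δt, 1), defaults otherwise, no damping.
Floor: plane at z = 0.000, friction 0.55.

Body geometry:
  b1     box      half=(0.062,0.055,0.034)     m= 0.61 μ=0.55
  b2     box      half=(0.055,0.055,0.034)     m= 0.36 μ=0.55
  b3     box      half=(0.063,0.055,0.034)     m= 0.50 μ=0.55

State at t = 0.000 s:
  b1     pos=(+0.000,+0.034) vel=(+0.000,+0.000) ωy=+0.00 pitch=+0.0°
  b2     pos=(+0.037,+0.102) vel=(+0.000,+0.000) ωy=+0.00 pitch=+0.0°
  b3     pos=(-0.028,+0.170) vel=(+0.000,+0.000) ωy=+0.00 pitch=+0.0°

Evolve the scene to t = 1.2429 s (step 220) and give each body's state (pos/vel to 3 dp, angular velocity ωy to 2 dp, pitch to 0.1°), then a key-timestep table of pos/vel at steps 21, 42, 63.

State at t = 1.2429 s:
  b1     pos=(+0.000,+0.034) vel=(+0.000,+0.000) ωy=+0.00 pitch=+0.0°
  b2     pos=(+0.037,+0.102) vel=(+0.000,+0.000) ωy=+0.00 pitch=+0.0°
  b3     pos=(-0.184,+0.034) vel=(+0.000,+0.000) ωy=+0.00 pitch=+180.0°

Key-timestep trajectory:
   step    t(s)  b1.x    b1.z    b1.vx   b1.vz   b2.x    b2.z    b2.vx   b2.vz   b3.x    b3.z    b3.vx   b3.vz 
     21  0.1186   +0.000  +0.034  +0.000  +0.000   +0.037  +0.102  +0.001  +0.000   -0.041  +0.163  -0.230  -0.190
     42  0.2373   +0.000  +0.034  +0.000  +0.000   +0.037  +0.102  +0.000  +0.000   -0.083  +0.134  -0.499  -0.219
     63  0.3559   +0.000  +0.034  +0.000  +0.000   +0.037  +0.102  +0.000  +0.000   -0.155  +0.051  -0.963  -0.763


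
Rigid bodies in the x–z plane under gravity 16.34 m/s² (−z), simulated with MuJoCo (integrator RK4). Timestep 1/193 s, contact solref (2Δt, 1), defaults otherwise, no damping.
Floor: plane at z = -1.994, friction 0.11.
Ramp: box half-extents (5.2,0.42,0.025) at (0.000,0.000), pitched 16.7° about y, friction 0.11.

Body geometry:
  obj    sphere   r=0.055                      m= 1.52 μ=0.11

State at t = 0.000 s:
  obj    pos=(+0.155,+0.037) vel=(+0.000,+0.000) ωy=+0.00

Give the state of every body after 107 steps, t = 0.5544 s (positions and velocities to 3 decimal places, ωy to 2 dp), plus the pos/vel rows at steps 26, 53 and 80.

State at t = 0.5544 s:
  obj    pos=(+0.649,-0.111) vel=(+1.781,-0.534) ωy=+33.79

Key-timestep trajectory:
   step    t(s)  obj.x    obj.z    obj.vx   obj.vz 
     26  0.1347   +0.184  +0.028  +0.433  -0.130
     53  0.2746   +0.276  +0.001  +0.883  -0.265
     80  0.4145   +0.431  -0.046  +1.332  -0.400


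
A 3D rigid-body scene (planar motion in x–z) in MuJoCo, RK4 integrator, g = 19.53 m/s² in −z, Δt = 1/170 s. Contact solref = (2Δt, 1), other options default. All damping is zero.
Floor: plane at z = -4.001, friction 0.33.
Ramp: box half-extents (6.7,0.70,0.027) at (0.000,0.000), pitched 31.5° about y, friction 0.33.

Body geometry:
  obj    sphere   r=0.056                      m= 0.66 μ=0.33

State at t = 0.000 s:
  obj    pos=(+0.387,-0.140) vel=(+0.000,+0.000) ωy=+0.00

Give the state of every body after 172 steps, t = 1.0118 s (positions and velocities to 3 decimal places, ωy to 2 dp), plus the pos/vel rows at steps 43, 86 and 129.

State at t = 1.0118 s:
  obj    pos=(+3.568,-2.089) vel=(+6.288,-3.853) ωy=+131.67

Key-timestep trajectory:
   step    t(s)  obj.x    obj.z    obj.vx   obj.vz 
     43  0.2529   +0.586  -0.262  +1.572  -0.964
     86  0.5059   +1.182  -0.627  +3.144  -1.927
    129  0.7588   +2.177  -1.236  +4.716  -2.890


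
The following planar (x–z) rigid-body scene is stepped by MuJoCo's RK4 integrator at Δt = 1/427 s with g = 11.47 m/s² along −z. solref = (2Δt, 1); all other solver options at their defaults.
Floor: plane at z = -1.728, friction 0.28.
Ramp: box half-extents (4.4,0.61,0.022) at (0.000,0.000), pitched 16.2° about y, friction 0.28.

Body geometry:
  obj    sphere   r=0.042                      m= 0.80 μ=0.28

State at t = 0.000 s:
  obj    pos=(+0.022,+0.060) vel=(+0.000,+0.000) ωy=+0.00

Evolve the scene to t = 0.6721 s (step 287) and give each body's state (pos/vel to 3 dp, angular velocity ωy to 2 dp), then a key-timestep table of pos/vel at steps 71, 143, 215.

State at t = 0.6721 s:
  obj    pos=(+0.518,-0.084) vel=(+1.475,-0.429) ωy=+36.57

Key-timestep trajectory:
   step    t(s)  obj.x    obj.z    obj.vx   obj.vz 
     71  0.1663   +0.052  +0.051  +0.365  -0.106
    143  0.3349   +0.145  +0.024  +0.735  -0.214
    215  0.5035   +0.300  -0.021  +1.105  -0.321


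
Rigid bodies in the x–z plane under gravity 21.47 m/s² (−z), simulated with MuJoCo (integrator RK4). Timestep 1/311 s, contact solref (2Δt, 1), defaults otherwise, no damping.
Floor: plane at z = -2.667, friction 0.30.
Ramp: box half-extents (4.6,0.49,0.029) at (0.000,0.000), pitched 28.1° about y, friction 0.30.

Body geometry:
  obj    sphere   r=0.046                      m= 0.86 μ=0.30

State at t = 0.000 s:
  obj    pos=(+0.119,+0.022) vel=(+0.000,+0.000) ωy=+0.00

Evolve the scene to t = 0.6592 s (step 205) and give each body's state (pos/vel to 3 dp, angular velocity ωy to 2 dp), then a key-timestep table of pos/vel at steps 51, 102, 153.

State at t = 0.6592 s:
  obj    pos=(+1.503,-0.718) vel=(+4.200,-2.243) ωy=+103.49

Key-timestep trajectory:
   step    t(s)  obj.x    obj.z    obj.vx   obj.vz 
     51  0.1640   +0.205  -0.024  +1.045  -0.558
    102  0.3280   +0.462  -0.161  +2.090  -1.116
    153  0.4920   +0.890  -0.390  +3.135  -1.674


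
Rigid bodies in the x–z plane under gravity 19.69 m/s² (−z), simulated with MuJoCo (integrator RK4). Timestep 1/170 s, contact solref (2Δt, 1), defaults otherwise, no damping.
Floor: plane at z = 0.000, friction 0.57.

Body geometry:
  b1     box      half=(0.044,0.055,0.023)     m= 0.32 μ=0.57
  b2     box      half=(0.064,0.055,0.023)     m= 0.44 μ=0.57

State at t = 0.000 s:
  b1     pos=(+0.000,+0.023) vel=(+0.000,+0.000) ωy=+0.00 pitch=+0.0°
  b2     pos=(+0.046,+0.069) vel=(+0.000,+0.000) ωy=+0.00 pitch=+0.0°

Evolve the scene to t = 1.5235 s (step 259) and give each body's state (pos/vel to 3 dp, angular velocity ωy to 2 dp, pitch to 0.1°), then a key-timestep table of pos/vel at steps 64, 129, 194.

State at t = 1.5235 s:
  b1     pos=(-0.002,+0.023) vel=(-0.001,+0.000) ωy=+0.00 pitch=+0.0°
  b2     pos=(+0.062,+0.059) vel=(+0.000,-0.001) ωy=-0.03 pitch=+41.2°

Key-timestep trajectory:
   step    t(s)  b1.x    b1.z    b1.vx   b1.vz   b2.x    b2.z    b2.vx   b2.vz 
     64  0.3765   +0.000  +0.023  -0.003  +0.000   +0.061  +0.061  -0.013  +0.005
    129  0.7588   -0.001  +0.023  -0.001  +0.000   +0.062  +0.060  +0.000  -0.001
    194  1.1412   -0.001  +0.023  -0.001  +0.000   +0.062  +0.060  +0.000  -0.001


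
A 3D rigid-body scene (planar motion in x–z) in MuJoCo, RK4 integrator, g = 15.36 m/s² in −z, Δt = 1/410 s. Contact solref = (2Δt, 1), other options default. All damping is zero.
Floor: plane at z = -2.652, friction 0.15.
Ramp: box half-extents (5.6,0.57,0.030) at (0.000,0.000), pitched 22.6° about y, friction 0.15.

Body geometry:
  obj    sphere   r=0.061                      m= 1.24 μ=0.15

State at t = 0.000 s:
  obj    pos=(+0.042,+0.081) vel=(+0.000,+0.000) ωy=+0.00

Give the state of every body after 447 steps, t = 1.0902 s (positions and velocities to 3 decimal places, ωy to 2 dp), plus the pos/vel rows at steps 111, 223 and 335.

State at t = 1.0902 s:
  obj    pos=(+2.356,-0.882) vel=(+4.244,-1.767) ωy=+75.35

Key-timestep trajectory:
   step    t(s)  obj.x    obj.z    obj.vx   obj.vz 
    111  0.2707   +0.185  +0.022  +1.054  -0.439
    223  0.5439   +0.618  -0.159  +2.117  -0.881
    335  0.8171   +1.342  -0.460  +3.181  -1.324


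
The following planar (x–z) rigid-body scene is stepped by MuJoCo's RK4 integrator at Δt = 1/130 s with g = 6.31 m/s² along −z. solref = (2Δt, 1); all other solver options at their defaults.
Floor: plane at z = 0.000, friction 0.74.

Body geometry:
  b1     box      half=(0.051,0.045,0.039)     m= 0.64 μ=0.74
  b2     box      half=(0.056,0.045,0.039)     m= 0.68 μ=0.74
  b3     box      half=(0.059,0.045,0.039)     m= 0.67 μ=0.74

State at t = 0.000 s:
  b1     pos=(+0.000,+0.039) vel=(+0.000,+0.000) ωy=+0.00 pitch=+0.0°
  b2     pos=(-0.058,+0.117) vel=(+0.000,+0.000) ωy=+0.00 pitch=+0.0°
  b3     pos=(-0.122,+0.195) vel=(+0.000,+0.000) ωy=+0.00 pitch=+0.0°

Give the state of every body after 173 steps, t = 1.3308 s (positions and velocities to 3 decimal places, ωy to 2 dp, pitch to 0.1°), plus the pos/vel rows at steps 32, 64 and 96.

State at t = 1.3308 s:
  b1     pos=(+0.000,+0.039) vel=(+0.000,+0.000) ωy=+0.00 pitch=+0.0°
  b2     pos=(-0.107,+0.056) vel=(+0.000,+0.000) ωy=+0.00 pitch=-90.0°
  b3     pos=(-0.246,+0.059) vel=(+0.000,+0.000) ωy=+0.00 pitch=-90.0°

Key-timestep trajectory:
   step    t(s)  b1.x    b1.z    b1.vx   b1.vz   b2.x    b2.z    b2.vx   b2.vz   b3.x    b3.z    b3.vx   b3.vz 
     32  0.2462   +0.000  +0.039  +0.000  +0.000   -0.084  +0.100  -0.201  -0.277   -0.186  +0.115  -0.403  -0.895
     64  0.4923   +0.000  +0.039  +0.000  +0.000   -0.127  +0.066  -0.033  +0.009   -0.258  +0.065  -0.036  +0.018
     96  0.7385   +0.000  +0.039  +0.000  +0.000   -0.103  +0.058  +0.033  +0.055   -0.246  +0.059  -0.097  -0.052


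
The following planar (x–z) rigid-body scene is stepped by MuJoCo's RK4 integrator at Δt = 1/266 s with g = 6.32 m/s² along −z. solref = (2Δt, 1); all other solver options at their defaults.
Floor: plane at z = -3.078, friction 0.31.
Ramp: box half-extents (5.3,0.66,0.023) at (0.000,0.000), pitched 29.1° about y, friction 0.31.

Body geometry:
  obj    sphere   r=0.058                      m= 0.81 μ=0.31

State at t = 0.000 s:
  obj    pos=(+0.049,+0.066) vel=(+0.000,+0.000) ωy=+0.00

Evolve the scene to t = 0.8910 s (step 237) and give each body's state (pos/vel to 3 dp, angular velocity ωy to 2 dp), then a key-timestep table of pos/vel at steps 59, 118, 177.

State at t = 0.8910 s:
  obj    pos=(+0.810,-0.358) vel=(+1.709,-0.951) ωy=+33.72

Key-timestep trajectory:
   step    t(s)  obj.x    obj.z    obj.vx   obj.vz 
     59  0.2218   +0.096  +0.039  +0.426  -0.237
    118  0.4436   +0.238  -0.040  +0.851  -0.474
    177  0.6654   +0.474  -0.171  +1.277  -0.711


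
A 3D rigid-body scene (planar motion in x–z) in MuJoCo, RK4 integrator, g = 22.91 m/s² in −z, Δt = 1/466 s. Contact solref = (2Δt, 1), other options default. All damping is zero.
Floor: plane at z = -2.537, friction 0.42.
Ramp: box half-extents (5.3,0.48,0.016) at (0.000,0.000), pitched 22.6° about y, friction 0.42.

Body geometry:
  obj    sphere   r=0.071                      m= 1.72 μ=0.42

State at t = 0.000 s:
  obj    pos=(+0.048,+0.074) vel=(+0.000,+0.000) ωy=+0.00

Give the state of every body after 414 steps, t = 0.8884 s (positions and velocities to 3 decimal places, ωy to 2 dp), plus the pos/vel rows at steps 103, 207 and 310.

State at t = 0.8884 s:
  obj    pos=(+2.339,-0.880) vel=(+5.158,-2.147) ωy=+78.68

Key-timestep trajectory:
   step    t(s)  obj.x    obj.z    obj.vx   obj.vz 
    103  0.2210   +0.190  +0.015  +1.283  -0.534
    207  0.4442   +0.621  -0.164  +2.579  -1.074
    310  0.6652   +1.333  -0.461  +3.862  -1.608


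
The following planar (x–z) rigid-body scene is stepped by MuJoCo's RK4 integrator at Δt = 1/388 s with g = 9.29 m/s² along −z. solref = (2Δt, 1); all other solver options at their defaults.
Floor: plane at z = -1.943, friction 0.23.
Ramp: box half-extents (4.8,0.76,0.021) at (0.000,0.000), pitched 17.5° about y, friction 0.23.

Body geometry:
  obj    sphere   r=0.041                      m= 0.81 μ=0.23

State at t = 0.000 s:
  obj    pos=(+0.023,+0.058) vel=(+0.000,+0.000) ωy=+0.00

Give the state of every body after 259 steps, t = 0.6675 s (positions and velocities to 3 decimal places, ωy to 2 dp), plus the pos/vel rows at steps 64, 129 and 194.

State at t = 0.6675 s:
  obj    pos=(+0.447,-0.076) vel=(+1.270,-0.401) ωy=+32.48

Key-timestep trajectory:
   step    t(s)  obj.x    obj.z    obj.vx   obj.vz 
     64  0.1649   +0.049  +0.050  +0.314  -0.099
    129  0.3325   +0.128  +0.025  +0.633  -0.200
    194  0.5000   +0.261  -0.017  +0.952  -0.300


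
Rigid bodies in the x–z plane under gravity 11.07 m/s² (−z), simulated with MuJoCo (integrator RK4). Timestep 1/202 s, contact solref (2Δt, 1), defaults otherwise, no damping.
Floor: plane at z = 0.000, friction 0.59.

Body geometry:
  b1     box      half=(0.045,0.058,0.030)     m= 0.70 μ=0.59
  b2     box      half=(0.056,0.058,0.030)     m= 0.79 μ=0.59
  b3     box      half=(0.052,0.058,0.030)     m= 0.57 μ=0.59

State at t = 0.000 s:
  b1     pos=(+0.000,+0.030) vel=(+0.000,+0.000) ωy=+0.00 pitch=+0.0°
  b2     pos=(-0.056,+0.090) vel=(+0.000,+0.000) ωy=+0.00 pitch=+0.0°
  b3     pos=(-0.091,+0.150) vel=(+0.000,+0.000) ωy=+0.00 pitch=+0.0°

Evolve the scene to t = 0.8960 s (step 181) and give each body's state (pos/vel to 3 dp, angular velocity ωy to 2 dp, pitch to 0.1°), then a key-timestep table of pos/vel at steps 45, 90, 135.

State at t = 0.8960 s:
  b1     pos=(+0.000,+0.030) vel=(+0.000,+0.000) ωy=+0.00 pitch=+0.0°
  b2     pos=(-0.110,+0.056) vel=(+0.000,+0.000) ωy=-0.01 pitch=-90.0°
  b3     pos=(-0.275,+0.030) vel=(+0.000,+0.000) ωy=+0.00 pitch=+180.0°

Key-timestep trajectory:
   step    t(s)  b1.x    b1.z    b1.vx   b1.vz   b2.x    b2.z    b2.vx   b2.vz   b3.x    b3.z    b3.vx   b3.vz 
     45  0.2228   +0.000  +0.030  +0.000  +0.000   -0.090  +0.062  -0.334  -0.004   -0.170  +0.058  -0.462  +0.040
     90  0.4455   +0.000  +0.030  +0.000  +0.000   -0.127  +0.062  +0.045  -0.009   -0.219  +0.060  -0.068  +0.002
    135  0.6683   +0.000  +0.030  +0.000  +0.000   -0.108  +0.057  -0.140  -0.079   -0.246  +0.055  -0.281  -0.126


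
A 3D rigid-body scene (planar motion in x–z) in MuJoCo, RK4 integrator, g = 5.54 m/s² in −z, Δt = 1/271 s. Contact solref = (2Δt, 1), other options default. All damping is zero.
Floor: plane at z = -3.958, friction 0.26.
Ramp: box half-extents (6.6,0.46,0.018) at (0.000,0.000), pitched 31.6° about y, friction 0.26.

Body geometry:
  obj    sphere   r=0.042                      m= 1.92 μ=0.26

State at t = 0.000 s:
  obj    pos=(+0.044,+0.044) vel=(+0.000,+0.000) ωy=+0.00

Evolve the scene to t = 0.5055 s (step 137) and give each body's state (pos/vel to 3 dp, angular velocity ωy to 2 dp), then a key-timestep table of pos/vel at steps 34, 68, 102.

State at t = 0.5055 s:
  obj    pos=(+0.270,-0.095) vel=(+0.893,-0.549) ωy=+24.95

Key-timestep trajectory:
   step    t(s)  obj.x    obj.z    obj.vx   obj.vz 
     34  0.1255   +0.058  +0.035  +0.222  -0.136
     68  0.2509   +0.099  +0.009  +0.443  -0.273
    102  0.3764   +0.169  -0.034  +0.665  -0.409


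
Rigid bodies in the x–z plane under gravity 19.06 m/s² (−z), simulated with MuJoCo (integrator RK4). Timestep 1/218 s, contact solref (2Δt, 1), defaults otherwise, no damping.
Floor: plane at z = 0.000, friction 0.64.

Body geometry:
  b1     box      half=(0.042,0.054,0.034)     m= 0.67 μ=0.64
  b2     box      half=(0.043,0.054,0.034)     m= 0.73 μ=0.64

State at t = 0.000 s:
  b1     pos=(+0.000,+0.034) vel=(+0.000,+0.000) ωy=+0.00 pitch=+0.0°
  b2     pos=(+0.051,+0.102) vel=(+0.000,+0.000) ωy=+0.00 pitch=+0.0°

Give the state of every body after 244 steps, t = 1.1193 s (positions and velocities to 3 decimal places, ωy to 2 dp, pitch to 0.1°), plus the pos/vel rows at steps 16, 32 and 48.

State at t = 1.1193 s:
  b1     pos=(+0.000,+0.034) vel=(+0.000,+0.000) ωy=+0.00 pitch=+0.0°
  b2     pos=(+0.092,+0.043) vel=(+0.000,+0.000) ωy=+0.00 pitch=+90.0°

Key-timestep trajectory:
   step    t(s)  b1.x    b1.z    b1.vx   b1.vz   b2.x    b2.z    b2.vx   b2.vz 
     16  0.0734   +0.000  +0.034  -0.001  +0.000   +0.059  +0.099  +0.222  -0.123
     32  0.1468   +0.000  +0.034  +0.000  +0.000   +0.082  +0.067  +0.347  -0.981
     48  0.2202   +0.000  +0.034  +0.000  +0.000   +0.094  +0.044  -0.112  -0.063


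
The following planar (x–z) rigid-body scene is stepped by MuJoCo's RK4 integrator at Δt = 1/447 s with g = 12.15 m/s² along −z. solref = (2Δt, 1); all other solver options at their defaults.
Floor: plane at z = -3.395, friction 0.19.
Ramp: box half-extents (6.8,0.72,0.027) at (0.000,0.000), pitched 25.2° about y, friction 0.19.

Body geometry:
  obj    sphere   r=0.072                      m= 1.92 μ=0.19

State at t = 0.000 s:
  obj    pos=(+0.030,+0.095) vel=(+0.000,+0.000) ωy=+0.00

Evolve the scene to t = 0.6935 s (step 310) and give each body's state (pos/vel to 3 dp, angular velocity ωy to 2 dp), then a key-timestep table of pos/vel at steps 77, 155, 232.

State at t = 0.6935 s:
  obj    pos=(+0.834,-0.283) vel=(+2.319,-1.091) ωy=+35.59

Key-timestep trajectory:
   step    t(s)  obj.x    obj.z    obj.vx   obj.vz 
     77  0.1723   +0.080  +0.072  +0.576  -0.271
    155  0.3468   +0.231  +0.001  +1.160  -0.546
    232  0.5190   +0.481  -0.117  +1.735  -0.817


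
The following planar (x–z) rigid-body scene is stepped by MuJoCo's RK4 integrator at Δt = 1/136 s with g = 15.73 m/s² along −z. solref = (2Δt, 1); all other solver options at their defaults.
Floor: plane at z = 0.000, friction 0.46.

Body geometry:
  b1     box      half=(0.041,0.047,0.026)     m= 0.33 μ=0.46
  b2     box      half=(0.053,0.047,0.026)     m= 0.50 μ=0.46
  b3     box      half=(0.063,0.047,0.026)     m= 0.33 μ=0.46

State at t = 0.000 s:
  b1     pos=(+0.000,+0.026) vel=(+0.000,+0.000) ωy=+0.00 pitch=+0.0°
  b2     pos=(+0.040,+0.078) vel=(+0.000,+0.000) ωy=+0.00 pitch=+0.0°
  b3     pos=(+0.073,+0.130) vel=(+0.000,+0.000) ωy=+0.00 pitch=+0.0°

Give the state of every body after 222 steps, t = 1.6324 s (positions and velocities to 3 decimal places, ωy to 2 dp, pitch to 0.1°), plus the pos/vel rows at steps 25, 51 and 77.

State at t = 1.6324 s:
  b1     pos=(+0.000,+0.026) vel=(+0.000,+0.000) ωy=+0.00 pitch=+0.0°
  b2     pos=(+0.091,+0.053) vel=(+0.000,+0.000) ωy=+0.00 pitch=+90.0°
  b3     pos=(+0.263,+0.026) vel=(+0.000,+0.000) ωy=+0.00 pitch=+180.0°

Key-timestep trajectory:
   step    t(s)  b1.x    b1.z    b1.vx   b1.vz   b2.x    b2.z    b2.vx   b2.vz   b3.x    b3.z    b3.vx   b3.vz 
     25  0.1838   +0.000  +0.026  +0.000  +0.000   +0.064  +0.064  +0.284  -0.519   +0.130  +0.063  +0.465  -0.987
     51  0.3750   +0.000  +0.026  +0.000  +0.000   +0.104  +0.057  -0.069  -0.016   +0.201  +0.068  +0.328  -0.026
     77  0.5662   +0.000  +0.026  +0.000  +0.000   +0.094  +0.053  +0.081  +0.045   +0.263  +0.025  -0.007  +0.033


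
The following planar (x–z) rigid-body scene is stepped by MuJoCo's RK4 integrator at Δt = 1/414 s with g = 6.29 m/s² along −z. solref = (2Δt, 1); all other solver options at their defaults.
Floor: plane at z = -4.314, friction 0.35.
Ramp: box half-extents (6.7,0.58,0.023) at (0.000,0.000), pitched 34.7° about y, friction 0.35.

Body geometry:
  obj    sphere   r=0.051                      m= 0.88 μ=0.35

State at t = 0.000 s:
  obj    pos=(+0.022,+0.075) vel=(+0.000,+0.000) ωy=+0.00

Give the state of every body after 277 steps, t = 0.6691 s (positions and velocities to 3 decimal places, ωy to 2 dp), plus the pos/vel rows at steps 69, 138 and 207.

State at t = 0.6691 s:
  obj    pos=(+0.493,-0.251) vel=(+1.407,-0.974) ωy=+33.55

Key-timestep trajectory:
   step    t(s)  obj.x    obj.z    obj.vx   obj.vz 
     69  0.1667   +0.051  +0.055  +0.351  -0.243
    138  0.3333   +0.139  -0.006  +0.701  -0.485
    207  0.5000   +0.285  -0.107  +1.051  -0.728


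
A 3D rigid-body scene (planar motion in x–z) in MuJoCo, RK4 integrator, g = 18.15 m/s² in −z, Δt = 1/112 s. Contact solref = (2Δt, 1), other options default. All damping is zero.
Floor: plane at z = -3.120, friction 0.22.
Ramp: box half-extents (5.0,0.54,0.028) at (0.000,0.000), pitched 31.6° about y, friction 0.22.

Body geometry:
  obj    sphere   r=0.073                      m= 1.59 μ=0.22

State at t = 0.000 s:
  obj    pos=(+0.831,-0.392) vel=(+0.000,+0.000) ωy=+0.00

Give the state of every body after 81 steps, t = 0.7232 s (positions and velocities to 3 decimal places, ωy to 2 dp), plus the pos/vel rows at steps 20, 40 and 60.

State at t = 0.7232 s:
  obj    pos=(+2.345,-1.324) vel=(+4.185,-2.575) ωy=+67.25

Key-timestep trajectory:
   step    t(s)  obj.x    obj.z    obj.vx   obj.vz 
     20  0.1786   +0.923  -0.449  +1.034  -0.636
     40  0.3571   +1.200  -0.620  +2.067  -1.272
     60  0.5357   +1.662  -0.904  +3.100  -1.907


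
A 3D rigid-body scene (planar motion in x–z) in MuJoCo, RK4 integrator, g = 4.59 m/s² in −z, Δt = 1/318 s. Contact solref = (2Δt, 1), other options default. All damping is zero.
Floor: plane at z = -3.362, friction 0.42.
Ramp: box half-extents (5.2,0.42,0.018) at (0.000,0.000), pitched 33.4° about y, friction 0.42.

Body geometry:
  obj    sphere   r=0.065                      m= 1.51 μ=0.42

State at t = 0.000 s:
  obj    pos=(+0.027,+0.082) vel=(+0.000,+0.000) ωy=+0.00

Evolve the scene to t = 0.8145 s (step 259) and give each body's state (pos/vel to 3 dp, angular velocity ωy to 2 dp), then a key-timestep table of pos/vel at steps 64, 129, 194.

State at t = 0.8145 s:
  obj    pos=(+0.527,-0.248) vel=(+1.227,-0.809) ωy=+22.61

Key-timestep trajectory:
   step    t(s)  obj.x    obj.z    obj.vx   obj.vz 
     64  0.2013   +0.057  +0.062  +0.303  -0.200
    129  0.4057   +0.151  +0.000  +0.611  -0.403
    194  0.6101   +0.307  -0.103  +0.919  -0.606


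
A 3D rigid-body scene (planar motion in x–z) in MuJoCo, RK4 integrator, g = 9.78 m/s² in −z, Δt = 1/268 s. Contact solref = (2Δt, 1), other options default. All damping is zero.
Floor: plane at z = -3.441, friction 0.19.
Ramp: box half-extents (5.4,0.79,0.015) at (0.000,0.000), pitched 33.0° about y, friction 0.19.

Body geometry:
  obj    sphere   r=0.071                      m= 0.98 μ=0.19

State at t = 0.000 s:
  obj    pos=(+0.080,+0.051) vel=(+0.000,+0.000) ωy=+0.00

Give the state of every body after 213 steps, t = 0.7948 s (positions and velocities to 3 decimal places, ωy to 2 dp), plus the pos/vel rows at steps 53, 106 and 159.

State at t = 0.7948 s:
  obj    pos=(+1.088,-0.604) vel=(+2.536,-1.647) ωy=+42.58

Key-timestep trajectory:
   step    t(s)  obj.x    obj.z    obj.vx   obj.vz 
     53  0.1978   +0.142  +0.010  +0.631  -0.410
    106  0.3955   +0.330  -0.112  +1.262  -0.820
    159  0.5933   +0.642  -0.314  +1.893  -1.230


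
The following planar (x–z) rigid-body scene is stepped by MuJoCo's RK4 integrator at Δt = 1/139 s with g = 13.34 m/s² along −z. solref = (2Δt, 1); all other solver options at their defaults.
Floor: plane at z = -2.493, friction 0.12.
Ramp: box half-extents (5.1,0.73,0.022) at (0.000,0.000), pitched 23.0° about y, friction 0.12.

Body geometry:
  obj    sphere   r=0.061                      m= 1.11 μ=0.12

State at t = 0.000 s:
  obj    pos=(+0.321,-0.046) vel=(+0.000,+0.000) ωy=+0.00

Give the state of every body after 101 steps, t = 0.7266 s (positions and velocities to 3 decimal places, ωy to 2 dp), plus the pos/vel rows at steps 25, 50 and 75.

State at t = 0.7266 s:
  obj    pos=(+1.230,-0.432) vel=(+2.504,-1.054) ωy=+43.82

Key-timestep trajectory:
   step    t(s)  obj.x    obj.z    obj.vx   obj.vz 
     25  0.1799   +0.377  -0.070  +0.618  -0.270
     50  0.3597   +0.544  -0.141  +1.238  -0.528
     75  0.5396   +0.822  -0.259  +1.860  -0.782


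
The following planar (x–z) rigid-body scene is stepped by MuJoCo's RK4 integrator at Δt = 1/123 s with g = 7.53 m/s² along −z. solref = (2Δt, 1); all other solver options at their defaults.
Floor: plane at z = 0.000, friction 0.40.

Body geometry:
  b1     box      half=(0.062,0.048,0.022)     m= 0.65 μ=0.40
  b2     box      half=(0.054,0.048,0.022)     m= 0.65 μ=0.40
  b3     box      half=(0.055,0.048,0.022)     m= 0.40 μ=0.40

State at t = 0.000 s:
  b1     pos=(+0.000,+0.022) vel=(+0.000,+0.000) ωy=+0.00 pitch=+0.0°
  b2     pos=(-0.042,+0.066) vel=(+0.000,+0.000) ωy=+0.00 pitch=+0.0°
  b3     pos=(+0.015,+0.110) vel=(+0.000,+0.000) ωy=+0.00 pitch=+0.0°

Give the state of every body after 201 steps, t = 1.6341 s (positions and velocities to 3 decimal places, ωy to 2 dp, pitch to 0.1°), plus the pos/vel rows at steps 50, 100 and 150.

State at t = 1.6341 s:
  b1     pos=(+0.000,+0.022) vel=(+0.000,+0.000) ωy=+0.00 pitch=+0.0°
  b2     pos=(-0.043,+0.066) vel=(+0.000,+0.000) ωy=+0.00 pitch=+0.0°
  b3     pos=(+0.032,+0.098) vel=(+0.000,-0.001) ωy=-0.02 pitch=+45.2°

Key-timestep trajectory:
   step    t(s)  b1.x    b1.z    b1.vx   b1.vz   b2.x    b2.z    b2.vx   b2.vz   b3.x    b3.z    b3.vx   b3.vz 
     50  0.4065   +0.000  +0.022  +0.000  +0.000   -0.042  +0.066  +0.000  +0.000   +0.043  +0.103  +0.025  +0.003
    100  0.8130   +0.000  +0.022  +0.000  +0.000   -0.042  +0.066  +0.000  +0.000   +0.032  +0.099  +0.001  +0.000
    150  1.2195   +0.000  +0.022  +0.000  +0.000   -0.043  +0.066  +0.000  +0.000   +0.032  +0.099  +0.000  -0.001


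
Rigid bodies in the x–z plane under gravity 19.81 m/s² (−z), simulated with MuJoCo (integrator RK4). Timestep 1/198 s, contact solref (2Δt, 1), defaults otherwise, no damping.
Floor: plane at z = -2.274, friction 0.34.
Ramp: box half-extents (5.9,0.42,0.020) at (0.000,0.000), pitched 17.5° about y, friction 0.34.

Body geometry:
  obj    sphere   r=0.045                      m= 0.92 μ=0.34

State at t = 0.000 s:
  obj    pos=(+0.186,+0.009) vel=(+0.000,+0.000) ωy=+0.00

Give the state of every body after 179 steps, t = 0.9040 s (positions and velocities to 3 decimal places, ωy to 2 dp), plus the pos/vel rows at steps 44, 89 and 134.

State at t = 0.9040 s:
  obj    pos=(+1.844,-0.513) vel=(+3.668,-1.157) ωy=+85.47

Key-timestep trajectory:
   step    t(s)  obj.x    obj.z    obj.vx   obj.vz 
     44  0.2222   +0.286  -0.022  +0.902  -0.284
     89  0.4495   +0.596  -0.120  +1.824  -0.575
    134  0.6768   +1.115  -0.284  +2.746  -0.866


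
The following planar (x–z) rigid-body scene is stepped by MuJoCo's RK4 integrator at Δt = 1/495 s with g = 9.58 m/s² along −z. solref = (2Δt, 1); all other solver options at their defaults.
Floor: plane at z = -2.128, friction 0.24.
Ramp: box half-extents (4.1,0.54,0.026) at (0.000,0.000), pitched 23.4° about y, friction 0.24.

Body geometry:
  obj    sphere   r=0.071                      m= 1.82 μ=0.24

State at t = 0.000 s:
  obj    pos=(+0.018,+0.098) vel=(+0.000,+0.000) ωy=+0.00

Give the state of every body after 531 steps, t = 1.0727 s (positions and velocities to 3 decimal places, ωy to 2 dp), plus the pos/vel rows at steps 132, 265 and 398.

State at t = 1.0727 s:
  obj    pos=(+1.453,-0.523) vel=(+2.676,-1.158) ωy=+41.06

Key-timestep trajectory:
   step    t(s)  obj.x    obj.z    obj.vx   obj.vz 
    132  0.2667   +0.107  +0.060  +0.665  -0.288
    265  0.5354   +0.375  -0.057  +1.335  -0.578
    398  0.8040   +0.824  -0.251  +2.005  -0.868


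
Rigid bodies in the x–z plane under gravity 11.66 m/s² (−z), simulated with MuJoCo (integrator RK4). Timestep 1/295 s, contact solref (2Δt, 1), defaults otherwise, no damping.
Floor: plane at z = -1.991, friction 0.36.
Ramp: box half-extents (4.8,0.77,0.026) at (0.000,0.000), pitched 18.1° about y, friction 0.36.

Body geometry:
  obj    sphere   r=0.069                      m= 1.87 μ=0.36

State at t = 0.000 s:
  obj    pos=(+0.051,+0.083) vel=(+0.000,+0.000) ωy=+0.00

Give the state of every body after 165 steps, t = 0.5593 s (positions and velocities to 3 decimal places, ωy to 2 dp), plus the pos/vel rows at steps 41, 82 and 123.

State at t = 0.5593 s:
  obj    pos=(+0.436,-0.043) vel=(+1.376,-0.450) ωy=+20.97

Key-timestep trajectory:
   step    t(s)  obj.x    obj.z    obj.vx   obj.vz 
     41  0.1390   +0.075  +0.075  +0.342  -0.112
     82  0.2780   +0.146  +0.052  +0.684  -0.223
    123  0.4169   +0.265  +0.013  +1.026  -0.335


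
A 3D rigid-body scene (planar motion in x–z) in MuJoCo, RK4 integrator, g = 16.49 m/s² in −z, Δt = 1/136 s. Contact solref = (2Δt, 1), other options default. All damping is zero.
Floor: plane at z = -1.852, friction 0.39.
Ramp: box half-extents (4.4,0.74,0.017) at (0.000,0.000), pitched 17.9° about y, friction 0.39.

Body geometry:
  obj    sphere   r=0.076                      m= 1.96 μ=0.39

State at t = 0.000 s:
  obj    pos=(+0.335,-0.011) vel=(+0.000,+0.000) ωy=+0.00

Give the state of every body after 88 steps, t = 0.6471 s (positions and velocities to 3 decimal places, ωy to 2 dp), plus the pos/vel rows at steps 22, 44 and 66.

State at t = 0.6471 s:
  obj    pos=(+1.056,-0.244) vel=(+2.229,-0.720) ωy=+30.81

Key-timestep trajectory:
   step    t(s)  obj.x    obj.z    obj.vx   obj.vz 
     22  0.1618   +0.380  -0.025  +0.557  -0.180
     44  0.3235   +0.515  -0.069  +1.115  -0.360
     66  0.4853   +0.741  -0.142  +1.672  -0.540


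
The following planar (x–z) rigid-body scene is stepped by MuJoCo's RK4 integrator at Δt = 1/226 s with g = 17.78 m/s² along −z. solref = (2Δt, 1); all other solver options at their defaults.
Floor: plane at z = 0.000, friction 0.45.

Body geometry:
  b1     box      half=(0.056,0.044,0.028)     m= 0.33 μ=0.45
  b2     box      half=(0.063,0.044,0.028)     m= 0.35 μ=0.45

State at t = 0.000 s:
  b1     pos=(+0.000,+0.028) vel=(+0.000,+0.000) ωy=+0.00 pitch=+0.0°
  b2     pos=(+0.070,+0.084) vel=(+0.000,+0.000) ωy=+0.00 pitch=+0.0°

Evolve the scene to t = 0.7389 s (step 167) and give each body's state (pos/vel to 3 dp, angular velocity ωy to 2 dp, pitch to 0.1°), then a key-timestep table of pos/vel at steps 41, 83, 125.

State at t = 0.7389 s:
  b1     pos=(-0.001,+0.028) vel=(+0.000,+0.000) ωy=+0.00 pitch=+0.0°
  b2     pos=(+0.085,+0.065) vel=(+0.000,+0.000) ωy=-0.01 pitch=+46.2°

Key-timestep trajectory:
   step    t(s)  b1.x    b1.z    b1.vx   b1.vz   b2.x    b2.z    b2.vx   b2.vz 
     41  0.1814   +0.000  +0.028  +0.000  +0.000   +0.097  +0.068  +0.076  +0.017
     83  0.3673   -0.001  +0.028  +0.000  +0.002   +0.085  +0.065  +0.002  +0.005
    125  0.5531   -0.001  +0.028  +0.000  +0.000   +0.085  +0.065  +0.000  +0.000


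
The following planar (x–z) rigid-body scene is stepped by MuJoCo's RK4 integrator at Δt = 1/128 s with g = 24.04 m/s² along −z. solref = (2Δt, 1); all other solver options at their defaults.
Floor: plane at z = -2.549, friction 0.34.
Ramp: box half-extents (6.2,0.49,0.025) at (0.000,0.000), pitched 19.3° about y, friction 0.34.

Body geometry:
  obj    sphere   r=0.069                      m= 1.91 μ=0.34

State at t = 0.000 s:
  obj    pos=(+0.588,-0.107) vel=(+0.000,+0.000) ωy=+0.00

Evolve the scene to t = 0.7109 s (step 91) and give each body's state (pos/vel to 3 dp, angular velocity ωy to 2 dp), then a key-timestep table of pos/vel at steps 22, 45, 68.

State at t = 0.7109 s:
  obj    pos=(+1.942,-0.580) vel=(+3.808,-1.333) ωy=+58.46

Key-timestep trajectory:
   step    t(s)  obj.x    obj.z    obj.vx   obj.vz 
     22  0.1719   +0.667  -0.134  +0.921  -0.322
     45  0.3516   +0.919  -0.222  +1.883  -0.659
     68  0.5312   +1.344  -0.371  +2.845  -0.996


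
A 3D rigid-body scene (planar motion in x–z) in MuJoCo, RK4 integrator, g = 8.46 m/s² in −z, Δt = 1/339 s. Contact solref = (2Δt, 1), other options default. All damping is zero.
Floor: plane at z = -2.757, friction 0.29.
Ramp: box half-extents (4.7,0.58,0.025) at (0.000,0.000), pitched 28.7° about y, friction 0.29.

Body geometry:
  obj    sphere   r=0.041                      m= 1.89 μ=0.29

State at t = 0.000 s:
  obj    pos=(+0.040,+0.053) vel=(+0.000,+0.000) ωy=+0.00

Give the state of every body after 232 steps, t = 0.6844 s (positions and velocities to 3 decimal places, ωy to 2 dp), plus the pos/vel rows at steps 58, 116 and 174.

State at t = 0.6844 s:
  obj    pos=(+0.636,-0.273) vel=(+1.742,-0.954) ωy=+48.43

Key-timestep trajectory:
   step    t(s)  obj.x    obj.z    obj.vx   obj.vz 
     58  0.1711   +0.077  +0.033  +0.436  -0.238
    116  0.3422   +0.189  -0.028  +0.871  -0.477
    174  0.5133   +0.375  -0.130  +1.307  -0.715
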